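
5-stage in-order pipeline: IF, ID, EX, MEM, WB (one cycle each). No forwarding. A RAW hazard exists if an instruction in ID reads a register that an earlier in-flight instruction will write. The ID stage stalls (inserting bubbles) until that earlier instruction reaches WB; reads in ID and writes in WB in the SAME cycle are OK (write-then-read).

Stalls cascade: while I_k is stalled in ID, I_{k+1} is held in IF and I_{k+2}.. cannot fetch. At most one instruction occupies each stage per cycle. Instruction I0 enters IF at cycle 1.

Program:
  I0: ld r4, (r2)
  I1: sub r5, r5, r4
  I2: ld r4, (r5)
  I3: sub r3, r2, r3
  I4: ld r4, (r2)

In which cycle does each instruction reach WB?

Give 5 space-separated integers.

Answer: 5 8 11 12 13

Derivation:
I0 ld r4 <- r2: IF@1 ID@2 stall=0 (-) EX@3 MEM@4 WB@5
I1 sub r5 <- r5,r4: IF@2 ID@3 stall=2 (RAW on I0.r4 (WB@5)) EX@6 MEM@7 WB@8
I2 ld r4 <- r5: IF@3 ID@6 stall=2 (RAW on I1.r5 (WB@8)) EX@9 MEM@10 WB@11
I3 sub r3 <- r2,r3: IF@6 ID@9 stall=0 (-) EX@10 MEM@11 WB@12
I4 ld r4 <- r2: IF@9 ID@10 stall=0 (-) EX@11 MEM@12 WB@13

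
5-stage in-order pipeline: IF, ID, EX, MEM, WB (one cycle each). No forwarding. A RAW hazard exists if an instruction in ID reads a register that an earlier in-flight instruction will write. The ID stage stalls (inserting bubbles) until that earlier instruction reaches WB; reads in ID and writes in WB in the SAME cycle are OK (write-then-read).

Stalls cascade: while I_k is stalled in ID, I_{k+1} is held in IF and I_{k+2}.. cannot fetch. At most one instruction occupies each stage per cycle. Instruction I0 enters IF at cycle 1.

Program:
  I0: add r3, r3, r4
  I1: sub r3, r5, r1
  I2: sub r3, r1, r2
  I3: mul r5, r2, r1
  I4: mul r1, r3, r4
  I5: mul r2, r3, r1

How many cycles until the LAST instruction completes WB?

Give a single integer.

I0 add r3 <- r3,r4: IF@1 ID@2 stall=0 (-) EX@3 MEM@4 WB@5
I1 sub r3 <- r5,r1: IF@2 ID@3 stall=0 (-) EX@4 MEM@5 WB@6
I2 sub r3 <- r1,r2: IF@3 ID@4 stall=0 (-) EX@5 MEM@6 WB@7
I3 mul r5 <- r2,r1: IF@4 ID@5 stall=0 (-) EX@6 MEM@7 WB@8
I4 mul r1 <- r3,r4: IF@5 ID@6 stall=1 (RAW on I2.r3 (WB@7)) EX@8 MEM@9 WB@10
I5 mul r2 <- r3,r1: IF@6 ID@8 stall=2 (RAW on I4.r1 (WB@10)) EX@11 MEM@12 WB@13

Answer: 13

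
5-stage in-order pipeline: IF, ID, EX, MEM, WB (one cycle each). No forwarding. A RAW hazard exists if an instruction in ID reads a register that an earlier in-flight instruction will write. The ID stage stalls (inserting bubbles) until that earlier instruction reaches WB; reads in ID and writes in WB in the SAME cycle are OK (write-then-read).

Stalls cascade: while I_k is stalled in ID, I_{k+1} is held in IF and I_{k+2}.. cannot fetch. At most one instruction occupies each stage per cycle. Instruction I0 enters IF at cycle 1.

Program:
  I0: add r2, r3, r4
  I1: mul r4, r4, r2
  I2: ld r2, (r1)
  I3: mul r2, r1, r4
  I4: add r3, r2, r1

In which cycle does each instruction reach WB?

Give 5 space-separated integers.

I0 add r2 <- r3,r4: IF@1 ID@2 stall=0 (-) EX@3 MEM@4 WB@5
I1 mul r4 <- r4,r2: IF@2 ID@3 stall=2 (RAW on I0.r2 (WB@5)) EX@6 MEM@7 WB@8
I2 ld r2 <- r1: IF@3 ID@6 stall=0 (-) EX@7 MEM@8 WB@9
I3 mul r2 <- r1,r4: IF@6 ID@7 stall=1 (RAW on I1.r4 (WB@8)) EX@9 MEM@10 WB@11
I4 add r3 <- r2,r1: IF@7 ID@9 stall=2 (RAW on I3.r2 (WB@11)) EX@12 MEM@13 WB@14

Answer: 5 8 9 11 14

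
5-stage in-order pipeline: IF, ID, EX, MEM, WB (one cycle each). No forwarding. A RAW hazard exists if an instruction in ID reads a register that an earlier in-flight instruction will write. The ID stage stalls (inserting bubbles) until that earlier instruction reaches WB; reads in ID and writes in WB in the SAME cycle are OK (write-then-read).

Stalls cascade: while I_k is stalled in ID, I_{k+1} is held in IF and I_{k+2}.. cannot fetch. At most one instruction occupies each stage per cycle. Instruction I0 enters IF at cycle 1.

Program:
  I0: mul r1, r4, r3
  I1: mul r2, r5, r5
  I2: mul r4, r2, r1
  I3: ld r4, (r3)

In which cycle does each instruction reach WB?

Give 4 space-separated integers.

Answer: 5 6 9 10

Derivation:
I0 mul r1 <- r4,r3: IF@1 ID@2 stall=0 (-) EX@3 MEM@4 WB@5
I1 mul r2 <- r5,r5: IF@2 ID@3 stall=0 (-) EX@4 MEM@5 WB@6
I2 mul r4 <- r2,r1: IF@3 ID@4 stall=2 (RAW on I1.r2 (WB@6)) EX@7 MEM@8 WB@9
I3 ld r4 <- r3: IF@4 ID@7 stall=0 (-) EX@8 MEM@9 WB@10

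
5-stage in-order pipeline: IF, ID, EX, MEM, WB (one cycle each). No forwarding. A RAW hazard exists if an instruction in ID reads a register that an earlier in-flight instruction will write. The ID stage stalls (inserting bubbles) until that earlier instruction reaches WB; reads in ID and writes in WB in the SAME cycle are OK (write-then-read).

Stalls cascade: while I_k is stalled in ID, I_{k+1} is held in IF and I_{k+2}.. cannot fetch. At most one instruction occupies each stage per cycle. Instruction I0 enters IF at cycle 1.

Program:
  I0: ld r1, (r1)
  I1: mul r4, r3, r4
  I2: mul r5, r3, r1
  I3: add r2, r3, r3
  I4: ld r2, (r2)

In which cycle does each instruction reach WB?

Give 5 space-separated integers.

Answer: 5 6 8 9 12

Derivation:
I0 ld r1 <- r1: IF@1 ID@2 stall=0 (-) EX@3 MEM@4 WB@5
I1 mul r4 <- r3,r4: IF@2 ID@3 stall=0 (-) EX@4 MEM@5 WB@6
I2 mul r5 <- r3,r1: IF@3 ID@4 stall=1 (RAW on I0.r1 (WB@5)) EX@6 MEM@7 WB@8
I3 add r2 <- r3,r3: IF@4 ID@6 stall=0 (-) EX@7 MEM@8 WB@9
I4 ld r2 <- r2: IF@6 ID@7 stall=2 (RAW on I3.r2 (WB@9)) EX@10 MEM@11 WB@12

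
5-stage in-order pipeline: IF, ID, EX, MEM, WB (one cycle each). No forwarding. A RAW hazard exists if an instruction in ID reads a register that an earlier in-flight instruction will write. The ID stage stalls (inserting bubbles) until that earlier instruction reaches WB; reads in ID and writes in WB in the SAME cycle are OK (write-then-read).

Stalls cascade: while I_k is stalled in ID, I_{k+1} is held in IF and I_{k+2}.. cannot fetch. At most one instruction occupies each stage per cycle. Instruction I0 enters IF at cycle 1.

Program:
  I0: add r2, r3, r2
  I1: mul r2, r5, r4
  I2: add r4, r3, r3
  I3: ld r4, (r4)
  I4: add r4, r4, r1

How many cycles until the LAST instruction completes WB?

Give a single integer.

I0 add r2 <- r3,r2: IF@1 ID@2 stall=0 (-) EX@3 MEM@4 WB@5
I1 mul r2 <- r5,r4: IF@2 ID@3 stall=0 (-) EX@4 MEM@5 WB@6
I2 add r4 <- r3,r3: IF@3 ID@4 stall=0 (-) EX@5 MEM@6 WB@7
I3 ld r4 <- r4: IF@4 ID@5 stall=2 (RAW on I2.r4 (WB@7)) EX@8 MEM@9 WB@10
I4 add r4 <- r4,r1: IF@5 ID@8 stall=2 (RAW on I3.r4 (WB@10)) EX@11 MEM@12 WB@13

Answer: 13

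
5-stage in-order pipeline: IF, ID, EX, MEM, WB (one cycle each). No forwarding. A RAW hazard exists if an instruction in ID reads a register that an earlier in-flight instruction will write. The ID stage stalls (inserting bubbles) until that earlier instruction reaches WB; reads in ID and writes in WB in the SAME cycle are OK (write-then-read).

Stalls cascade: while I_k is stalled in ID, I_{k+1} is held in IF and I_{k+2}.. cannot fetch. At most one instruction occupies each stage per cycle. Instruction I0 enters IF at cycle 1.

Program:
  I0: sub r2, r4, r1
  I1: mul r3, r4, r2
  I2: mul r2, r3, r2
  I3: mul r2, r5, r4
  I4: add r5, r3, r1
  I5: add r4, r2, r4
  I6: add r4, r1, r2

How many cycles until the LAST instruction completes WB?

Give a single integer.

Answer: 16

Derivation:
I0 sub r2 <- r4,r1: IF@1 ID@2 stall=0 (-) EX@3 MEM@4 WB@5
I1 mul r3 <- r4,r2: IF@2 ID@3 stall=2 (RAW on I0.r2 (WB@5)) EX@6 MEM@7 WB@8
I2 mul r2 <- r3,r2: IF@3 ID@6 stall=2 (RAW on I1.r3 (WB@8)) EX@9 MEM@10 WB@11
I3 mul r2 <- r5,r4: IF@6 ID@9 stall=0 (-) EX@10 MEM@11 WB@12
I4 add r5 <- r3,r1: IF@9 ID@10 stall=0 (-) EX@11 MEM@12 WB@13
I5 add r4 <- r2,r4: IF@10 ID@11 stall=1 (RAW on I3.r2 (WB@12)) EX@13 MEM@14 WB@15
I6 add r4 <- r1,r2: IF@11 ID@13 stall=0 (-) EX@14 MEM@15 WB@16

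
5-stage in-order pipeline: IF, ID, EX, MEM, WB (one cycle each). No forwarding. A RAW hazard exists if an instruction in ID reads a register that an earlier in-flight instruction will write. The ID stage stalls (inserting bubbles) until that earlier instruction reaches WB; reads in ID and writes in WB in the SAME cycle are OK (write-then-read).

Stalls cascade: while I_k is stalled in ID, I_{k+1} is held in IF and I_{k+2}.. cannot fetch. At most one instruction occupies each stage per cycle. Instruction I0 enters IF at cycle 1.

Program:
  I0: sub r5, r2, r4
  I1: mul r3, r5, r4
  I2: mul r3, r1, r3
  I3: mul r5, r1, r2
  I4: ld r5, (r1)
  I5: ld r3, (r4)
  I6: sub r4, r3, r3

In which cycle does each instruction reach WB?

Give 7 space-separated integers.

Answer: 5 8 11 12 13 14 17

Derivation:
I0 sub r5 <- r2,r4: IF@1 ID@2 stall=0 (-) EX@3 MEM@4 WB@5
I1 mul r3 <- r5,r4: IF@2 ID@3 stall=2 (RAW on I0.r5 (WB@5)) EX@6 MEM@7 WB@8
I2 mul r3 <- r1,r3: IF@3 ID@6 stall=2 (RAW on I1.r3 (WB@8)) EX@9 MEM@10 WB@11
I3 mul r5 <- r1,r2: IF@6 ID@9 stall=0 (-) EX@10 MEM@11 WB@12
I4 ld r5 <- r1: IF@9 ID@10 stall=0 (-) EX@11 MEM@12 WB@13
I5 ld r3 <- r4: IF@10 ID@11 stall=0 (-) EX@12 MEM@13 WB@14
I6 sub r4 <- r3,r3: IF@11 ID@12 stall=2 (RAW on I5.r3 (WB@14)) EX@15 MEM@16 WB@17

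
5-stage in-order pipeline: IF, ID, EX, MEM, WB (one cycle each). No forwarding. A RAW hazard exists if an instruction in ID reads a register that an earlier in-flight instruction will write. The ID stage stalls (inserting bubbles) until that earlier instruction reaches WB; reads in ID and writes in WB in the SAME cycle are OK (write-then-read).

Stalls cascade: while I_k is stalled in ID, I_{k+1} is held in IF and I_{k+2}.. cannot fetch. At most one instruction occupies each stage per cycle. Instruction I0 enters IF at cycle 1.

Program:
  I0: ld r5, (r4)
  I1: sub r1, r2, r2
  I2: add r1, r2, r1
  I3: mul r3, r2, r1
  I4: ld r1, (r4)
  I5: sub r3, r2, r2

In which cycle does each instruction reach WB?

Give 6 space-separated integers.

I0 ld r5 <- r4: IF@1 ID@2 stall=0 (-) EX@3 MEM@4 WB@5
I1 sub r1 <- r2,r2: IF@2 ID@3 stall=0 (-) EX@4 MEM@5 WB@6
I2 add r1 <- r2,r1: IF@3 ID@4 stall=2 (RAW on I1.r1 (WB@6)) EX@7 MEM@8 WB@9
I3 mul r3 <- r2,r1: IF@4 ID@7 stall=2 (RAW on I2.r1 (WB@9)) EX@10 MEM@11 WB@12
I4 ld r1 <- r4: IF@7 ID@10 stall=0 (-) EX@11 MEM@12 WB@13
I5 sub r3 <- r2,r2: IF@10 ID@11 stall=0 (-) EX@12 MEM@13 WB@14

Answer: 5 6 9 12 13 14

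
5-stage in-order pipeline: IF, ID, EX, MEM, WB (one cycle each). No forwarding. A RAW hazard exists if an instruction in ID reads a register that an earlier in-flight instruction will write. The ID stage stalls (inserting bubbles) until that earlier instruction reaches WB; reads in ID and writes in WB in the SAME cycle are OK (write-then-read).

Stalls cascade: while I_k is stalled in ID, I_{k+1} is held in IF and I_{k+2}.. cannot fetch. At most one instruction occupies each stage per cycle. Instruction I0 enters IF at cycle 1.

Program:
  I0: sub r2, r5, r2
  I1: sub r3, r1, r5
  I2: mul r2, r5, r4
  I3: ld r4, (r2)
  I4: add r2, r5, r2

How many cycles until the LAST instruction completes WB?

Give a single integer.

Answer: 11

Derivation:
I0 sub r2 <- r5,r2: IF@1 ID@2 stall=0 (-) EX@3 MEM@4 WB@5
I1 sub r3 <- r1,r5: IF@2 ID@3 stall=0 (-) EX@4 MEM@5 WB@6
I2 mul r2 <- r5,r4: IF@3 ID@4 stall=0 (-) EX@5 MEM@6 WB@7
I3 ld r4 <- r2: IF@4 ID@5 stall=2 (RAW on I2.r2 (WB@7)) EX@8 MEM@9 WB@10
I4 add r2 <- r5,r2: IF@5 ID@8 stall=0 (-) EX@9 MEM@10 WB@11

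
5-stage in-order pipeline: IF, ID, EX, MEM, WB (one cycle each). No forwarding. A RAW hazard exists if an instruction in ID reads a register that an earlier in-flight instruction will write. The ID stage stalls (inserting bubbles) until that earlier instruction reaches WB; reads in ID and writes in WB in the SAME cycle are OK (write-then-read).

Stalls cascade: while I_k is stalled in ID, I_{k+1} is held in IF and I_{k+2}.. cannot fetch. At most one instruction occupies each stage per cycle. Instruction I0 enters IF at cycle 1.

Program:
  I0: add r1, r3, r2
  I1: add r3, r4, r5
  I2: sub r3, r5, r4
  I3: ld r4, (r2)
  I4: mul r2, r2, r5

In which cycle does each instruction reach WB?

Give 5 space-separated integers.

I0 add r1 <- r3,r2: IF@1 ID@2 stall=0 (-) EX@3 MEM@4 WB@5
I1 add r3 <- r4,r5: IF@2 ID@3 stall=0 (-) EX@4 MEM@5 WB@6
I2 sub r3 <- r5,r4: IF@3 ID@4 stall=0 (-) EX@5 MEM@6 WB@7
I3 ld r4 <- r2: IF@4 ID@5 stall=0 (-) EX@6 MEM@7 WB@8
I4 mul r2 <- r2,r5: IF@5 ID@6 stall=0 (-) EX@7 MEM@8 WB@9

Answer: 5 6 7 8 9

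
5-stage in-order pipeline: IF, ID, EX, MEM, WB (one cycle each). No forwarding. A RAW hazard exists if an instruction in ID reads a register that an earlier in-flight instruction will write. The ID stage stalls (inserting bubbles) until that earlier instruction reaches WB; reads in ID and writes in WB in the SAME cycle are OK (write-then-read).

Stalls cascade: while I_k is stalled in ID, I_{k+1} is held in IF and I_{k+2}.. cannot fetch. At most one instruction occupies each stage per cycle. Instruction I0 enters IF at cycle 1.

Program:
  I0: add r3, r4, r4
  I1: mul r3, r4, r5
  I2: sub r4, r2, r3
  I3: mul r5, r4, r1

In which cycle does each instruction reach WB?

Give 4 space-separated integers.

I0 add r3 <- r4,r4: IF@1 ID@2 stall=0 (-) EX@3 MEM@4 WB@5
I1 mul r3 <- r4,r5: IF@2 ID@3 stall=0 (-) EX@4 MEM@5 WB@6
I2 sub r4 <- r2,r3: IF@3 ID@4 stall=2 (RAW on I1.r3 (WB@6)) EX@7 MEM@8 WB@9
I3 mul r5 <- r4,r1: IF@4 ID@7 stall=2 (RAW on I2.r4 (WB@9)) EX@10 MEM@11 WB@12

Answer: 5 6 9 12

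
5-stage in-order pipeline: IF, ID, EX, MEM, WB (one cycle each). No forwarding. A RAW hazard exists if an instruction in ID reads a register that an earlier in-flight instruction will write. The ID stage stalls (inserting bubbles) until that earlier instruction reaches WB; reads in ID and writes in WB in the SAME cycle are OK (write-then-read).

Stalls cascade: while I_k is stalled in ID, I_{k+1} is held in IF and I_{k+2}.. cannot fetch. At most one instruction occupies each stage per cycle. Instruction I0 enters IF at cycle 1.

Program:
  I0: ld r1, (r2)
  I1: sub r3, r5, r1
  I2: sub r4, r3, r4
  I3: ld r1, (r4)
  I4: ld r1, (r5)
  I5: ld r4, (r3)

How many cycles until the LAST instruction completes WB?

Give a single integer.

Answer: 16

Derivation:
I0 ld r1 <- r2: IF@1 ID@2 stall=0 (-) EX@3 MEM@4 WB@5
I1 sub r3 <- r5,r1: IF@2 ID@3 stall=2 (RAW on I0.r1 (WB@5)) EX@6 MEM@7 WB@8
I2 sub r4 <- r3,r4: IF@3 ID@6 stall=2 (RAW on I1.r3 (WB@8)) EX@9 MEM@10 WB@11
I3 ld r1 <- r4: IF@6 ID@9 stall=2 (RAW on I2.r4 (WB@11)) EX@12 MEM@13 WB@14
I4 ld r1 <- r5: IF@9 ID@12 stall=0 (-) EX@13 MEM@14 WB@15
I5 ld r4 <- r3: IF@12 ID@13 stall=0 (-) EX@14 MEM@15 WB@16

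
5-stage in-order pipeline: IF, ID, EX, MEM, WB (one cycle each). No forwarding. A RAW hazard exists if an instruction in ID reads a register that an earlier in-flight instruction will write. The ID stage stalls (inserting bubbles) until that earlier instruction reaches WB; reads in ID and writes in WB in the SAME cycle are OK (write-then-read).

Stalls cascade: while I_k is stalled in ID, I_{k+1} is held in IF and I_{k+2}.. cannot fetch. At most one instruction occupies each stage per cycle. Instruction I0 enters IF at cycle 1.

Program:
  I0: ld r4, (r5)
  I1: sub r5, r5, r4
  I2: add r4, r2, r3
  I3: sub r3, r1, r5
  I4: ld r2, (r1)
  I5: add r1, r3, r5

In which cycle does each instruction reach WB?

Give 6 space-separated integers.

I0 ld r4 <- r5: IF@1 ID@2 stall=0 (-) EX@3 MEM@4 WB@5
I1 sub r5 <- r5,r4: IF@2 ID@3 stall=2 (RAW on I0.r4 (WB@5)) EX@6 MEM@7 WB@8
I2 add r4 <- r2,r3: IF@3 ID@6 stall=0 (-) EX@7 MEM@8 WB@9
I3 sub r3 <- r1,r5: IF@6 ID@7 stall=1 (RAW on I1.r5 (WB@8)) EX@9 MEM@10 WB@11
I4 ld r2 <- r1: IF@7 ID@9 stall=0 (-) EX@10 MEM@11 WB@12
I5 add r1 <- r3,r5: IF@9 ID@10 stall=1 (RAW on I3.r3 (WB@11)) EX@12 MEM@13 WB@14

Answer: 5 8 9 11 12 14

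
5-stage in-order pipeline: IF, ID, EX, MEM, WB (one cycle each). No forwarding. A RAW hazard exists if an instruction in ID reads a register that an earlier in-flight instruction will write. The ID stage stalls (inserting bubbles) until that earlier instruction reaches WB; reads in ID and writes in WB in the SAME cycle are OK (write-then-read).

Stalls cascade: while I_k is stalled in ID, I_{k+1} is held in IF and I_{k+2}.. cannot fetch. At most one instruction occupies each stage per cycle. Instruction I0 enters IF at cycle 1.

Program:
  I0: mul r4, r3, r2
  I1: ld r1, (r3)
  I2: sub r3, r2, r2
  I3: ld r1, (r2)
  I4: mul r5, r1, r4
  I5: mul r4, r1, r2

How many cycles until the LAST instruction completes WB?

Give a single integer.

I0 mul r4 <- r3,r2: IF@1 ID@2 stall=0 (-) EX@3 MEM@4 WB@5
I1 ld r1 <- r3: IF@2 ID@3 stall=0 (-) EX@4 MEM@5 WB@6
I2 sub r3 <- r2,r2: IF@3 ID@4 stall=0 (-) EX@5 MEM@6 WB@7
I3 ld r1 <- r2: IF@4 ID@5 stall=0 (-) EX@6 MEM@7 WB@8
I4 mul r5 <- r1,r4: IF@5 ID@6 stall=2 (RAW on I3.r1 (WB@8)) EX@9 MEM@10 WB@11
I5 mul r4 <- r1,r2: IF@6 ID@9 stall=0 (-) EX@10 MEM@11 WB@12

Answer: 12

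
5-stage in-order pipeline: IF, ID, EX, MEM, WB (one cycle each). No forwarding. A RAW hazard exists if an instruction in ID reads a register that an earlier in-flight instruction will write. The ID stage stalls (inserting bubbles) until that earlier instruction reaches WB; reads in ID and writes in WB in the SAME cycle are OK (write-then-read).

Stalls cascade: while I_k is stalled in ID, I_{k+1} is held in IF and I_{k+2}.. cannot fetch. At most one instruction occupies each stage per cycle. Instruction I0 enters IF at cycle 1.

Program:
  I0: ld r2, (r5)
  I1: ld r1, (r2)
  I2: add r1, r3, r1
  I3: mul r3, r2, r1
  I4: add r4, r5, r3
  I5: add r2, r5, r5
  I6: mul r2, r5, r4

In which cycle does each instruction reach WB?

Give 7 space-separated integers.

Answer: 5 8 11 14 17 18 20

Derivation:
I0 ld r2 <- r5: IF@1 ID@2 stall=0 (-) EX@3 MEM@4 WB@5
I1 ld r1 <- r2: IF@2 ID@3 stall=2 (RAW on I0.r2 (WB@5)) EX@6 MEM@7 WB@8
I2 add r1 <- r3,r1: IF@3 ID@6 stall=2 (RAW on I1.r1 (WB@8)) EX@9 MEM@10 WB@11
I3 mul r3 <- r2,r1: IF@6 ID@9 stall=2 (RAW on I2.r1 (WB@11)) EX@12 MEM@13 WB@14
I4 add r4 <- r5,r3: IF@9 ID@12 stall=2 (RAW on I3.r3 (WB@14)) EX@15 MEM@16 WB@17
I5 add r2 <- r5,r5: IF@12 ID@15 stall=0 (-) EX@16 MEM@17 WB@18
I6 mul r2 <- r5,r4: IF@15 ID@16 stall=1 (RAW on I4.r4 (WB@17)) EX@18 MEM@19 WB@20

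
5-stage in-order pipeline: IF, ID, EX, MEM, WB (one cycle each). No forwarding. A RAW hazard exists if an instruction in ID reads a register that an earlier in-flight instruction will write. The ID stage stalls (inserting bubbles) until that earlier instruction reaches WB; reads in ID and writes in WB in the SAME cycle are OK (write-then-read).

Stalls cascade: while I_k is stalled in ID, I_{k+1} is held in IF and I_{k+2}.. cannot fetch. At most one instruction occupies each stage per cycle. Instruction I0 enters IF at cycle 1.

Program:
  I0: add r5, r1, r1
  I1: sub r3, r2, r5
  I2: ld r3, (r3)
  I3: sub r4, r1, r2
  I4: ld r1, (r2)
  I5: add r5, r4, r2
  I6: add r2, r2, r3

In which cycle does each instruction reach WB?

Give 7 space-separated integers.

I0 add r5 <- r1,r1: IF@1 ID@2 stall=0 (-) EX@3 MEM@4 WB@5
I1 sub r3 <- r2,r5: IF@2 ID@3 stall=2 (RAW on I0.r5 (WB@5)) EX@6 MEM@7 WB@8
I2 ld r3 <- r3: IF@3 ID@6 stall=2 (RAW on I1.r3 (WB@8)) EX@9 MEM@10 WB@11
I3 sub r4 <- r1,r2: IF@6 ID@9 stall=0 (-) EX@10 MEM@11 WB@12
I4 ld r1 <- r2: IF@9 ID@10 stall=0 (-) EX@11 MEM@12 WB@13
I5 add r5 <- r4,r2: IF@10 ID@11 stall=1 (RAW on I3.r4 (WB@12)) EX@13 MEM@14 WB@15
I6 add r2 <- r2,r3: IF@11 ID@13 stall=0 (-) EX@14 MEM@15 WB@16

Answer: 5 8 11 12 13 15 16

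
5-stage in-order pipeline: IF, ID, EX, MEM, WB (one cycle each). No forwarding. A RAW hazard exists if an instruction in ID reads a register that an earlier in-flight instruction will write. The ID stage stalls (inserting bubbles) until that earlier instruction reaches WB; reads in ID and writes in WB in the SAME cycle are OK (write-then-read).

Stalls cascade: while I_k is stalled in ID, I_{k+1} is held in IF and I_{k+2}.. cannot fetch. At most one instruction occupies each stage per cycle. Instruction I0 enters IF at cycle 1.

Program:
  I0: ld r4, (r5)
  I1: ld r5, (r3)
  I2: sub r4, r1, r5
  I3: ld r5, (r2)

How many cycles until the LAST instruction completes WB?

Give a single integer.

I0 ld r4 <- r5: IF@1 ID@2 stall=0 (-) EX@3 MEM@4 WB@5
I1 ld r5 <- r3: IF@2 ID@3 stall=0 (-) EX@4 MEM@5 WB@6
I2 sub r4 <- r1,r5: IF@3 ID@4 stall=2 (RAW on I1.r5 (WB@6)) EX@7 MEM@8 WB@9
I3 ld r5 <- r2: IF@4 ID@7 stall=0 (-) EX@8 MEM@9 WB@10

Answer: 10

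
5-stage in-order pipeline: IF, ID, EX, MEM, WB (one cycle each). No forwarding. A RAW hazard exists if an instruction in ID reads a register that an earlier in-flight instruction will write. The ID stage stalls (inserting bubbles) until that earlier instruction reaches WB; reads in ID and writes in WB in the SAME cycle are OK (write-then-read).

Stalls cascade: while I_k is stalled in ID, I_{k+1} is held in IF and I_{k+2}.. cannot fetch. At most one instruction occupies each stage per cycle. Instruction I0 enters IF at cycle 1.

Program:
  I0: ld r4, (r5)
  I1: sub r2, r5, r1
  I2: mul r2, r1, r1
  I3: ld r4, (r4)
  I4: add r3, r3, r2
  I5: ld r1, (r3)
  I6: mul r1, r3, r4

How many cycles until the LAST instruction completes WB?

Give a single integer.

I0 ld r4 <- r5: IF@1 ID@2 stall=0 (-) EX@3 MEM@4 WB@5
I1 sub r2 <- r5,r1: IF@2 ID@3 stall=0 (-) EX@4 MEM@5 WB@6
I2 mul r2 <- r1,r1: IF@3 ID@4 stall=0 (-) EX@5 MEM@6 WB@7
I3 ld r4 <- r4: IF@4 ID@5 stall=0 (-) EX@6 MEM@7 WB@8
I4 add r3 <- r3,r2: IF@5 ID@6 stall=1 (RAW on I2.r2 (WB@7)) EX@8 MEM@9 WB@10
I5 ld r1 <- r3: IF@6 ID@8 stall=2 (RAW on I4.r3 (WB@10)) EX@11 MEM@12 WB@13
I6 mul r1 <- r3,r4: IF@8 ID@11 stall=0 (-) EX@12 MEM@13 WB@14

Answer: 14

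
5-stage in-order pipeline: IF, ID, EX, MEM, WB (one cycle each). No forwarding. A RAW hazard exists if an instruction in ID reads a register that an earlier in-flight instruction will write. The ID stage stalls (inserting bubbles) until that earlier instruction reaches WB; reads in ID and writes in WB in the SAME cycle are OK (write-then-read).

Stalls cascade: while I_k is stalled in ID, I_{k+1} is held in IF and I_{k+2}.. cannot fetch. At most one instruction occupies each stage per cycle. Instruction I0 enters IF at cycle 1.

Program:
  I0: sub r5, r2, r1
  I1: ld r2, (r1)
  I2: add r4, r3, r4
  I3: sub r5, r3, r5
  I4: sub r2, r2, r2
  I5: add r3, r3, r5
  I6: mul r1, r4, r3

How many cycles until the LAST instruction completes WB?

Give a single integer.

I0 sub r5 <- r2,r1: IF@1 ID@2 stall=0 (-) EX@3 MEM@4 WB@5
I1 ld r2 <- r1: IF@2 ID@3 stall=0 (-) EX@4 MEM@5 WB@6
I2 add r4 <- r3,r4: IF@3 ID@4 stall=0 (-) EX@5 MEM@6 WB@7
I3 sub r5 <- r3,r5: IF@4 ID@5 stall=0 (-) EX@6 MEM@7 WB@8
I4 sub r2 <- r2,r2: IF@5 ID@6 stall=0 (-) EX@7 MEM@8 WB@9
I5 add r3 <- r3,r5: IF@6 ID@7 stall=1 (RAW on I3.r5 (WB@8)) EX@9 MEM@10 WB@11
I6 mul r1 <- r4,r3: IF@7 ID@9 stall=2 (RAW on I5.r3 (WB@11)) EX@12 MEM@13 WB@14

Answer: 14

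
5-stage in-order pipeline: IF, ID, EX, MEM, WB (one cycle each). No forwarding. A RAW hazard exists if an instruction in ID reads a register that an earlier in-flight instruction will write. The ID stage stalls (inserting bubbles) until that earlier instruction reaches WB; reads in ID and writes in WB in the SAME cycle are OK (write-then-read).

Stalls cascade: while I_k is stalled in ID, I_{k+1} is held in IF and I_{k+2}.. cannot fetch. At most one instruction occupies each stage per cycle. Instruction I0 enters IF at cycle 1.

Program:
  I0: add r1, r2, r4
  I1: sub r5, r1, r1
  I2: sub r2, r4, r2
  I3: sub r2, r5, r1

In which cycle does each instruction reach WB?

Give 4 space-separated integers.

Answer: 5 8 9 11

Derivation:
I0 add r1 <- r2,r4: IF@1 ID@2 stall=0 (-) EX@3 MEM@4 WB@5
I1 sub r5 <- r1,r1: IF@2 ID@3 stall=2 (RAW on I0.r1 (WB@5)) EX@6 MEM@7 WB@8
I2 sub r2 <- r4,r2: IF@3 ID@6 stall=0 (-) EX@7 MEM@8 WB@9
I3 sub r2 <- r5,r1: IF@6 ID@7 stall=1 (RAW on I1.r5 (WB@8)) EX@9 MEM@10 WB@11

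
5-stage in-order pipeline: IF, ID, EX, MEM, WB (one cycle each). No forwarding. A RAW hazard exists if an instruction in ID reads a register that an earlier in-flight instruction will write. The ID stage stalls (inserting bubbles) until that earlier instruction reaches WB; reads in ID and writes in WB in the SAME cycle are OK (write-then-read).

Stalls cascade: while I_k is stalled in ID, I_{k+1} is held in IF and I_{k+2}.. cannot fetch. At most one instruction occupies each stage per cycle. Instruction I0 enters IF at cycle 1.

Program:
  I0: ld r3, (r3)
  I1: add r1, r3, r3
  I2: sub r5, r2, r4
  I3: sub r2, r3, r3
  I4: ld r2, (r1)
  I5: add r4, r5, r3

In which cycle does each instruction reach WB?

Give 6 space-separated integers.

Answer: 5 8 9 10 11 12

Derivation:
I0 ld r3 <- r3: IF@1 ID@2 stall=0 (-) EX@3 MEM@4 WB@5
I1 add r1 <- r3,r3: IF@2 ID@3 stall=2 (RAW on I0.r3 (WB@5)) EX@6 MEM@7 WB@8
I2 sub r5 <- r2,r4: IF@3 ID@6 stall=0 (-) EX@7 MEM@8 WB@9
I3 sub r2 <- r3,r3: IF@6 ID@7 stall=0 (-) EX@8 MEM@9 WB@10
I4 ld r2 <- r1: IF@7 ID@8 stall=0 (-) EX@9 MEM@10 WB@11
I5 add r4 <- r5,r3: IF@8 ID@9 stall=0 (-) EX@10 MEM@11 WB@12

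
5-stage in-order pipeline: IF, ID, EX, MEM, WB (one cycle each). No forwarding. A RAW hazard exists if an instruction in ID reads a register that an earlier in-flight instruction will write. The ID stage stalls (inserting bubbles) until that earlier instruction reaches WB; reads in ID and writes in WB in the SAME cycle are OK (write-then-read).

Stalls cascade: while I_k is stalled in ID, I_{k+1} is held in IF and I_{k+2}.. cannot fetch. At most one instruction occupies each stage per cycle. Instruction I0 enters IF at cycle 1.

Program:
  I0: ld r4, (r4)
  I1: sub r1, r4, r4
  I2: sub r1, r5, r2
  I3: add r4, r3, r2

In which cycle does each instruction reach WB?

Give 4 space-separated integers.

Answer: 5 8 9 10

Derivation:
I0 ld r4 <- r4: IF@1 ID@2 stall=0 (-) EX@3 MEM@4 WB@5
I1 sub r1 <- r4,r4: IF@2 ID@3 stall=2 (RAW on I0.r4 (WB@5)) EX@6 MEM@7 WB@8
I2 sub r1 <- r5,r2: IF@3 ID@6 stall=0 (-) EX@7 MEM@8 WB@9
I3 add r4 <- r3,r2: IF@6 ID@7 stall=0 (-) EX@8 MEM@9 WB@10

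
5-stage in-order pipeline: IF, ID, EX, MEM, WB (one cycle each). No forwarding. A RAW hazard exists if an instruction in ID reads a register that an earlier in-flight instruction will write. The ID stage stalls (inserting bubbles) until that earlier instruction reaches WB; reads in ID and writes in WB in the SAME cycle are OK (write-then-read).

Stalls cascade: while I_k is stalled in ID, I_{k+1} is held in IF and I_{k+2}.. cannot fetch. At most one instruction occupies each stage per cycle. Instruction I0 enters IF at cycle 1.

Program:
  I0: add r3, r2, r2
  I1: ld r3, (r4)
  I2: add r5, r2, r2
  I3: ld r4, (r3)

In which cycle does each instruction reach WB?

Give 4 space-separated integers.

I0 add r3 <- r2,r2: IF@1 ID@2 stall=0 (-) EX@3 MEM@4 WB@5
I1 ld r3 <- r4: IF@2 ID@3 stall=0 (-) EX@4 MEM@5 WB@6
I2 add r5 <- r2,r2: IF@3 ID@4 stall=0 (-) EX@5 MEM@6 WB@7
I3 ld r4 <- r3: IF@4 ID@5 stall=1 (RAW on I1.r3 (WB@6)) EX@7 MEM@8 WB@9

Answer: 5 6 7 9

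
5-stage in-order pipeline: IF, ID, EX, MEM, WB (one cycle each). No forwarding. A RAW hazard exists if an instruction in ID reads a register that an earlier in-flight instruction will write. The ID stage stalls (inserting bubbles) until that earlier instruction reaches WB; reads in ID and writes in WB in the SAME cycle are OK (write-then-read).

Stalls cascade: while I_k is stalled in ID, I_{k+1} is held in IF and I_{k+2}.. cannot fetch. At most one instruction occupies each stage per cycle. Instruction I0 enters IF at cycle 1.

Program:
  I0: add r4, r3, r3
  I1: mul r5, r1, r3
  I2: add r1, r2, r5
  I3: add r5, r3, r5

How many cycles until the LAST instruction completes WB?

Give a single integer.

Answer: 10

Derivation:
I0 add r4 <- r3,r3: IF@1 ID@2 stall=0 (-) EX@3 MEM@4 WB@5
I1 mul r5 <- r1,r3: IF@2 ID@3 stall=0 (-) EX@4 MEM@5 WB@6
I2 add r1 <- r2,r5: IF@3 ID@4 stall=2 (RAW on I1.r5 (WB@6)) EX@7 MEM@8 WB@9
I3 add r5 <- r3,r5: IF@4 ID@7 stall=0 (-) EX@8 MEM@9 WB@10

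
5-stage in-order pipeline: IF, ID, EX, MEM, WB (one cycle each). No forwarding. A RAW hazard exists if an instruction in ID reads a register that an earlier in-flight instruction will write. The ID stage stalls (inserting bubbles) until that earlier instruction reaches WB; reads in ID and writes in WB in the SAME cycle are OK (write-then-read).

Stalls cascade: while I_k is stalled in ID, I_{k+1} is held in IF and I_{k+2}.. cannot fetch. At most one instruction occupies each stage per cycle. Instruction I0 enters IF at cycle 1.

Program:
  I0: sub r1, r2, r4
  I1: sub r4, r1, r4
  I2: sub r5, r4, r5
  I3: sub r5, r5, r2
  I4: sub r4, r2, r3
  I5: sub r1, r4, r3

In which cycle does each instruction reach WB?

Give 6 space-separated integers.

Answer: 5 8 11 14 15 18

Derivation:
I0 sub r1 <- r2,r4: IF@1 ID@2 stall=0 (-) EX@3 MEM@4 WB@5
I1 sub r4 <- r1,r4: IF@2 ID@3 stall=2 (RAW on I0.r1 (WB@5)) EX@6 MEM@7 WB@8
I2 sub r5 <- r4,r5: IF@3 ID@6 stall=2 (RAW on I1.r4 (WB@8)) EX@9 MEM@10 WB@11
I3 sub r5 <- r5,r2: IF@6 ID@9 stall=2 (RAW on I2.r5 (WB@11)) EX@12 MEM@13 WB@14
I4 sub r4 <- r2,r3: IF@9 ID@12 stall=0 (-) EX@13 MEM@14 WB@15
I5 sub r1 <- r4,r3: IF@12 ID@13 stall=2 (RAW on I4.r4 (WB@15)) EX@16 MEM@17 WB@18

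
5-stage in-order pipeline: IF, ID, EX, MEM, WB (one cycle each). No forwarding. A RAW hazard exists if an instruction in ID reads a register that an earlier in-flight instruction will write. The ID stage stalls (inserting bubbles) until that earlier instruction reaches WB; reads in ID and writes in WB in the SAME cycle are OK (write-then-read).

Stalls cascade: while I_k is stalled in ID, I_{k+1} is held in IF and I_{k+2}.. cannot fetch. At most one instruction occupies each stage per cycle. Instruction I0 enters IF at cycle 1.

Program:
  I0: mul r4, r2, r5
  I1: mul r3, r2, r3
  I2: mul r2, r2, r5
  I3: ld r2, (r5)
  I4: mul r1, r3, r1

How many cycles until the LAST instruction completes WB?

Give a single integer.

I0 mul r4 <- r2,r5: IF@1 ID@2 stall=0 (-) EX@3 MEM@4 WB@5
I1 mul r3 <- r2,r3: IF@2 ID@3 stall=0 (-) EX@4 MEM@5 WB@6
I2 mul r2 <- r2,r5: IF@3 ID@4 stall=0 (-) EX@5 MEM@6 WB@7
I3 ld r2 <- r5: IF@4 ID@5 stall=0 (-) EX@6 MEM@7 WB@8
I4 mul r1 <- r3,r1: IF@5 ID@6 stall=0 (-) EX@7 MEM@8 WB@9

Answer: 9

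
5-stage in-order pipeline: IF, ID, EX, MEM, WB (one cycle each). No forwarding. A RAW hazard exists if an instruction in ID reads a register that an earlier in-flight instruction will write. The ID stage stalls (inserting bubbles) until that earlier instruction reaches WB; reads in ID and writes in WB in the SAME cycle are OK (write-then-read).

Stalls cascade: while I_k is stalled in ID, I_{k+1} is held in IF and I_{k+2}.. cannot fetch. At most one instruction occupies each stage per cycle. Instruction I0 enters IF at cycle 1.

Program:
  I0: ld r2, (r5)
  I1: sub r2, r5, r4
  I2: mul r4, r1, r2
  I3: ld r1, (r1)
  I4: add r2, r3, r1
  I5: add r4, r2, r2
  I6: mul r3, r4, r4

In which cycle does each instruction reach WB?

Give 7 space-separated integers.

Answer: 5 6 9 10 13 16 19

Derivation:
I0 ld r2 <- r5: IF@1 ID@2 stall=0 (-) EX@3 MEM@4 WB@5
I1 sub r2 <- r5,r4: IF@2 ID@3 stall=0 (-) EX@4 MEM@5 WB@6
I2 mul r4 <- r1,r2: IF@3 ID@4 stall=2 (RAW on I1.r2 (WB@6)) EX@7 MEM@8 WB@9
I3 ld r1 <- r1: IF@4 ID@7 stall=0 (-) EX@8 MEM@9 WB@10
I4 add r2 <- r3,r1: IF@7 ID@8 stall=2 (RAW on I3.r1 (WB@10)) EX@11 MEM@12 WB@13
I5 add r4 <- r2,r2: IF@8 ID@11 stall=2 (RAW on I4.r2 (WB@13)) EX@14 MEM@15 WB@16
I6 mul r3 <- r4,r4: IF@11 ID@14 stall=2 (RAW on I5.r4 (WB@16)) EX@17 MEM@18 WB@19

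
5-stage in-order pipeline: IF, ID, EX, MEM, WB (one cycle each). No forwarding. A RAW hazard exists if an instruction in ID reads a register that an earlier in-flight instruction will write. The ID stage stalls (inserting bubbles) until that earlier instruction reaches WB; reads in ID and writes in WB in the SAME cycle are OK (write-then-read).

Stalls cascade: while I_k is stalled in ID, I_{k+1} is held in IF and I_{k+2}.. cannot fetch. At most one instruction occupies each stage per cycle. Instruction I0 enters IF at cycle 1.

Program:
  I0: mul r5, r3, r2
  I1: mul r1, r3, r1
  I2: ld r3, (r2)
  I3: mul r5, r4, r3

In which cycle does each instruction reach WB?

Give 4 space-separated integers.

I0 mul r5 <- r3,r2: IF@1 ID@2 stall=0 (-) EX@3 MEM@4 WB@5
I1 mul r1 <- r3,r1: IF@2 ID@3 stall=0 (-) EX@4 MEM@5 WB@6
I2 ld r3 <- r2: IF@3 ID@4 stall=0 (-) EX@5 MEM@6 WB@7
I3 mul r5 <- r4,r3: IF@4 ID@5 stall=2 (RAW on I2.r3 (WB@7)) EX@8 MEM@9 WB@10

Answer: 5 6 7 10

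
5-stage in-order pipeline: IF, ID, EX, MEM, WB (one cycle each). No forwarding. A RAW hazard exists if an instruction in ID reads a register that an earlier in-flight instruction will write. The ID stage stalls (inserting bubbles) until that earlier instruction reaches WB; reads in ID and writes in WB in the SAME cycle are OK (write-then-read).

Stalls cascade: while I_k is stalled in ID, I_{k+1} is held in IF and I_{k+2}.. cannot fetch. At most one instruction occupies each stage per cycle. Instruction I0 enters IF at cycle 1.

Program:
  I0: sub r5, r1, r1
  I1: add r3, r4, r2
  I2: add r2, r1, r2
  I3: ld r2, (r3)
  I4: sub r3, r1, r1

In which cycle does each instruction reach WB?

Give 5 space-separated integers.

Answer: 5 6 7 9 10

Derivation:
I0 sub r5 <- r1,r1: IF@1 ID@2 stall=0 (-) EX@3 MEM@4 WB@5
I1 add r3 <- r4,r2: IF@2 ID@3 stall=0 (-) EX@4 MEM@5 WB@6
I2 add r2 <- r1,r2: IF@3 ID@4 stall=0 (-) EX@5 MEM@6 WB@7
I3 ld r2 <- r3: IF@4 ID@5 stall=1 (RAW on I1.r3 (WB@6)) EX@7 MEM@8 WB@9
I4 sub r3 <- r1,r1: IF@5 ID@7 stall=0 (-) EX@8 MEM@9 WB@10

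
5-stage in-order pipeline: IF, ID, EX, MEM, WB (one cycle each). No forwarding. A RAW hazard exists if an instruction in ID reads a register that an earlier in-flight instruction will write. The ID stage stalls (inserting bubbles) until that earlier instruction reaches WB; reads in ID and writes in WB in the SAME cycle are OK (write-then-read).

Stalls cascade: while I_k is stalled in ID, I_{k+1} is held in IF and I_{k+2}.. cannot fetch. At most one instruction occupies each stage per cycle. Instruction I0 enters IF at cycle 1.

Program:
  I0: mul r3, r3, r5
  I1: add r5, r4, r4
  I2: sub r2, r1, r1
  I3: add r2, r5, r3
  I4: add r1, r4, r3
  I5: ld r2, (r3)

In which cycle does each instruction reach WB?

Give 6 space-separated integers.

I0 mul r3 <- r3,r5: IF@1 ID@2 stall=0 (-) EX@3 MEM@4 WB@5
I1 add r5 <- r4,r4: IF@2 ID@3 stall=0 (-) EX@4 MEM@5 WB@6
I2 sub r2 <- r1,r1: IF@3 ID@4 stall=0 (-) EX@5 MEM@6 WB@7
I3 add r2 <- r5,r3: IF@4 ID@5 stall=1 (RAW on I1.r5 (WB@6)) EX@7 MEM@8 WB@9
I4 add r1 <- r4,r3: IF@5 ID@7 stall=0 (-) EX@8 MEM@9 WB@10
I5 ld r2 <- r3: IF@7 ID@8 stall=0 (-) EX@9 MEM@10 WB@11

Answer: 5 6 7 9 10 11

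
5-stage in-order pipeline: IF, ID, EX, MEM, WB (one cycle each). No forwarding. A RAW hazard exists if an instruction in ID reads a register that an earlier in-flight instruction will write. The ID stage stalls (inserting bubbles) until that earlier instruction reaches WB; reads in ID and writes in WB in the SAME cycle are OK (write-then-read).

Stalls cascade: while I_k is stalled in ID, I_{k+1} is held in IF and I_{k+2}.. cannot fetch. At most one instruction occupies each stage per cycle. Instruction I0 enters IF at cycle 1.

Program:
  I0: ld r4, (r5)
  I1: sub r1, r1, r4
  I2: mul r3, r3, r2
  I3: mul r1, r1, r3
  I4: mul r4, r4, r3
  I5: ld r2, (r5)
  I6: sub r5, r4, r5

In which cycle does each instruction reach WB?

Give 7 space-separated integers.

Answer: 5 8 9 12 13 14 16

Derivation:
I0 ld r4 <- r5: IF@1 ID@2 stall=0 (-) EX@3 MEM@4 WB@5
I1 sub r1 <- r1,r4: IF@2 ID@3 stall=2 (RAW on I0.r4 (WB@5)) EX@6 MEM@7 WB@8
I2 mul r3 <- r3,r2: IF@3 ID@6 stall=0 (-) EX@7 MEM@8 WB@9
I3 mul r1 <- r1,r3: IF@6 ID@7 stall=2 (RAW on I2.r3 (WB@9)) EX@10 MEM@11 WB@12
I4 mul r4 <- r4,r3: IF@7 ID@10 stall=0 (-) EX@11 MEM@12 WB@13
I5 ld r2 <- r5: IF@10 ID@11 stall=0 (-) EX@12 MEM@13 WB@14
I6 sub r5 <- r4,r5: IF@11 ID@12 stall=1 (RAW on I4.r4 (WB@13)) EX@14 MEM@15 WB@16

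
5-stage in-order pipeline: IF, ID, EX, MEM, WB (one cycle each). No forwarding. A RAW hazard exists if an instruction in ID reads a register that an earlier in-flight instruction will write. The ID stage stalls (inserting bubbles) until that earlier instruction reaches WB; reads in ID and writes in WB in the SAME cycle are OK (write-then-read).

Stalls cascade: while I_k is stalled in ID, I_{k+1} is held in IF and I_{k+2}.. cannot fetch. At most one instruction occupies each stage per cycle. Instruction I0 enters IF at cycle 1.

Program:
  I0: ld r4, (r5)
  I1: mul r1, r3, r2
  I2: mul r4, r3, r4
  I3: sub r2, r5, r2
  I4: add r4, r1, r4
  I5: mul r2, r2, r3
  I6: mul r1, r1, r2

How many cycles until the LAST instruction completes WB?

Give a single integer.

Answer: 15

Derivation:
I0 ld r4 <- r5: IF@1 ID@2 stall=0 (-) EX@3 MEM@4 WB@5
I1 mul r1 <- r3,r2: IF@2 ID@3 stall=0 (-) EX@4 MEM@5 WB@6
I2 mul r4 <- r3,r4: IF@3 ID@4 stall=1 (RAW on I0.r4 (WB@5)) EX@6 MEM@7 WB@8
I3 sub r2 <- r5,r2: IF@4 ID@6 stall=0 (-) EX@7 MEM@8 WB@9
I4 add r4 <- r1,r4: IF@6 ID@7 stall=1 (RAW on I2.r4 (WB@8)) EX@9 MEM@10 WB@11
I5 mul r2 <- r2,r3: IF@7 ID@9 stall=0 (-) EX@10 MEM@11 WB@12
I6 mul r1 <- r1,r2: IF@9 ID@10 stall=2 (RAW on I5.r2 (WB@12)) EX@13 MEM@14 WB@15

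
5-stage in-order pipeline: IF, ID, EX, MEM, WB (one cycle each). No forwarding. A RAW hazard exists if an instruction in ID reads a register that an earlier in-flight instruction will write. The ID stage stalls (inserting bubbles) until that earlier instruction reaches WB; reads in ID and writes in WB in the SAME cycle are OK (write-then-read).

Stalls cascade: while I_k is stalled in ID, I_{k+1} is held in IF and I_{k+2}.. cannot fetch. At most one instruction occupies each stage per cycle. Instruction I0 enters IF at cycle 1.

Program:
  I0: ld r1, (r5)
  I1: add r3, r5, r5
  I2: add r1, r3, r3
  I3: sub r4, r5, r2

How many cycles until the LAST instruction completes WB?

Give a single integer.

I0 ld r1 <- r5: IF@1 ID@2 stall=0 (-) EX@3 MEM@4 WB@5
I1 add r3 <- r5,r5: IF@2 ID@3 stall=0 (-) EX@4 MEM@5 WB@6
I2 add r1 <- r3,r3: IF@3 ID@4 stall=2 (RAW on I1.r3 (WB@6)) EX@7 MEM@8 WB@9
I3 sub r4 <- r5,r2: IF@4 ID@7 stall=0 (-) EX@8 MEM@9 WB@10

Answer: 10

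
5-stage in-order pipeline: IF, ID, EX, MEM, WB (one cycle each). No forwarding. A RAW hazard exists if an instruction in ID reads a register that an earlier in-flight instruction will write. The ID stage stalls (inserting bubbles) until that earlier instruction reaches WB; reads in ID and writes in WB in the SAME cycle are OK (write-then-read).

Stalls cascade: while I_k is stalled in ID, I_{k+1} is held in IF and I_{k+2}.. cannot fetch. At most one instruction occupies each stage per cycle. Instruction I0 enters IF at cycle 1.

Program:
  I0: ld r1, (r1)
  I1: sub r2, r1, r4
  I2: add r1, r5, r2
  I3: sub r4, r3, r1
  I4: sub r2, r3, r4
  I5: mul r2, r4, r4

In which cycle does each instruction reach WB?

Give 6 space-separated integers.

Answer: 5 8 11 14 17 18

Derivation:
I0 ld r1 <- r1: IF@1 ID@2 stall=0 (-) EX@3 MEM@4 WB@5
I1 sub r2 <- r1,r4: IF@2 ID@3 stall=2 (RAW on I0.r1 (WB@5)) EX@6 MEM@7 WB@8
I2 add r1 <- r5,r2: IF@3 ID@6 stall=2 (RAW on I1.r2 (WB@8)) EX@9 MEM@10 WB@11
I3 sub r4 <- r3,r1: IF@6 ID@9 stall=2 (RAW on I2.r1 (WB@11)) EX@12 MEM@13 WB@14
I4 sub r2 <- r3,r4: IF@9 ID@12 stall=2 (RAW on I3.r4 (WB@14)) EX@15 MEM@16 WB@17
I5 mul r2 <- r4,r4: IF@12 ID@15 stall=0 (-) EX@16 MEM@17 WB@18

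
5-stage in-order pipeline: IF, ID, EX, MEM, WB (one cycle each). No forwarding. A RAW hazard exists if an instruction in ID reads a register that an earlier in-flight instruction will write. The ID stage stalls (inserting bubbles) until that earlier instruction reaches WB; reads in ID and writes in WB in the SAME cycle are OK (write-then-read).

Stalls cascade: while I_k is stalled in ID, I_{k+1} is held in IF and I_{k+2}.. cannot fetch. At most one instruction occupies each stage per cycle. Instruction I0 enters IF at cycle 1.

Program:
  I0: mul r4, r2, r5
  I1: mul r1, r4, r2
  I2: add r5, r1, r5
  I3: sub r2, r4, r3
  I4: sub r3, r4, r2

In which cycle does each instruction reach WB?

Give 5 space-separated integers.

I0 mul r4 <- r2,r5: IF@1 ID@2 stall=0 (-) EX@3 MEM@4 WB@5
I1 mul r1 <- r4,r2: IF@2 ID@3 stall=2 (RAW on I0.r4 (WB@5)) EX@6 MEM@7 WB@8
I2 add r5 <- r1,r5: IF@3 ID@6 stall=2 (RAW on I1.r1 (WB@8)) EX@9 MEM@10 WB@11
I3 sub r2 <- r4,r3: IF@6 ID@9 stall=0 (-) EX@10 MEM@11 WB@12
I4 sub r3 <- r4,r2: IF@9 ID@10 stall=2 (RAW on I3.r2 (WB@12)) EX@13 MEM@14 WB@15

Answer: 5 8 11 12 15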